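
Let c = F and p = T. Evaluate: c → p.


Implication is false only when antecedent is true and consequent is false.
Substitute: c=F, p=T.
F → T evaluates to T.

T


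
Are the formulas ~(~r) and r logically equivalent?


Compare truth tables:
r | φ | ψ
---------
False | False | False
True | True | True
The columns φ and ψ agree on every row.

Yes, they are logically equivalent.


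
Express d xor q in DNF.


Step 1: d ⊕ q is true exactly when they disagree: (d ∧ ¬q) ∨ (¬d ∧ q).

(d & (~q)) | ((~d) & q)


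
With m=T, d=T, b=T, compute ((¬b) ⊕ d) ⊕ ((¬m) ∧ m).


Substitute m=T, d=T, b=T:
¬b = F
(¬b) ⊕ d = F ⊕ T = T
¬m = F
(¬m) ∧ m = F ∧ T = F
((¬b) ⊕ d) ⊕ ((¬m) ∧ m) = T ⊕ F = T

T


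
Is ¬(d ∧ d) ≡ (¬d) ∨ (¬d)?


Compare truth tables:
d | φ | ψ
---------
F | T | T
T | F | F
The columns φ and ψ agree on every row.

Yes, they are logically equivalent.


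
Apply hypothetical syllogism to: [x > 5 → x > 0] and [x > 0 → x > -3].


Hypothetical syllogism: from (P → Q) and (Q → R), infer (P → R).
Chain the two implications through the shared middle term 'x > 0'.

x > 5 → x > -3


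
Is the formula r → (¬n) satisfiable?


Search for a satisfying assignment over {n, r}.
Try n=F, r=F: the formula evaluates to T.
A satisfying assignment exists.

Satisfiable.


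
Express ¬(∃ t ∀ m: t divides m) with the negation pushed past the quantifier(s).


Negation flips each quantifier (∀↔∃) and negates the inner predicate.
¬(∃ t ∀ m: φ) = ∀ t ∃ m: ¬φ.

∀ t ∃ m: ¬(t divides m)


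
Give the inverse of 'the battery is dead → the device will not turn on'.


The inverse of (P → Q) is (¬P → ¬Q). It is equivalent to the converse, not to the original.
Here P = 'the battery is dead' and Q = 'the device will not turn on'.

If not (the battery is dead), then not (the device will not turn on).


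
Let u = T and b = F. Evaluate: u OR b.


Disjunction is false only when both operands are false.
Substitute: u=T, b=F.
T OR F evaluates to T.

T


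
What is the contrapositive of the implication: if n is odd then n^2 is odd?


The contrapositive of (P → Q) is (¬Q → ¬P); it is logically equivalent to the original.
Here P = 'n is odd' and Q = 'n^2 is odd'.

If not (n^2 is odd), then not (n is odd).


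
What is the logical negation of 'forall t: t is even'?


¬(forall x: φ) = exists x: ¬φ, and ¬(exists x: φ) = forall x: ¬φ.
Apply to the universal statement.

exists t: ~(t is even)


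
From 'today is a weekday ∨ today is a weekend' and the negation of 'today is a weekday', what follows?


Disjunctive syllogism: from (P ∨ Q) and ¬P, infer Q.
One disjunct, 'today is a weekday', is ruled out; the other must hold.

today is a weekend


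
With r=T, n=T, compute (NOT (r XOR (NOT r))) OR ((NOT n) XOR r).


Substitute r=T, n=T:
NOT r = F
r XOR (NOT r) = T XOR F = T
NOT (r XOR (NOT r)) = F
NOT n = F
(NOT n) XOR r = F XOR T = T
(NOT (r XOR (NOT r))) OR ((NOT n) XOR r) = F OR T = T

T


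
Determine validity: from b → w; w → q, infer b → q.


This matches the form of hypothetical syllogism: the conclusion follows in every model of the premises.

Valid.


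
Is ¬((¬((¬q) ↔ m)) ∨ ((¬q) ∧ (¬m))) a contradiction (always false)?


Truth table over {m, q}:
m | q | φ
---------
F | F | F
T | F | T
F | T | T
T | T | F
Satisfying assignment at row 2: m=T, q=F gives T.

No, it is not a contradiction.


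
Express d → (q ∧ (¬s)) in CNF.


Step 1: Rewrite d → (q ∧ (¬s)) as ¬d ∨ (q ∧ (¬s)).
Step 2: Distribute ∨ over ∧.

((¬d) ∨ q) ∧ ((¬d) ∨ (¬s))


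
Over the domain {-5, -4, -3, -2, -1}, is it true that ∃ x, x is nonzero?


Evaluate the predicate on each element: -5:T, -4:T, -3:T, -2:T, -1:T.
Witness x = -5 satisfies the predicate.

T


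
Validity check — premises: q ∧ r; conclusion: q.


This matches the form of conjunction elimination: the conclusion follows in every model of the premises.

Valid.


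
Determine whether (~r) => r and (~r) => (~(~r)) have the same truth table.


Compare truth tables:
r | φ | ψ
---------
False | False | False
True | True | True
The columns φ and ψ agree on every row.

Yes, they are logically equivalent.


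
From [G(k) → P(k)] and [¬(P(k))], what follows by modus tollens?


Modus tollens: from (P → Q) and ¬Q, infer ¬P.
Q = 'P(k)' is denied; since P → Q, P must also fail.

Not (G(k)).


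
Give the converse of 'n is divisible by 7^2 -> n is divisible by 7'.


The converse of (P → Q) is (Q → P). It is not in general equivalent to the original.
Here P = 'n is divisible by 7^2' and Q = 'n is divisible by 7'.

If n is divisible by 7, then n is divisible by 7^2.


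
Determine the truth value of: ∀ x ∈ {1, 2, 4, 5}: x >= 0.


Evaluate the predicate on each element: 1:T, 2:T, 4:T, 5:T.
Every element satisfies the predicate.

T


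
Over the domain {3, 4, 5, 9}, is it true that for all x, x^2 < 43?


Evaluate the predicate on each element: 3:T, 4:T, 5:T, 9:F.
Counterexample x = 9 fails the predicate.

F


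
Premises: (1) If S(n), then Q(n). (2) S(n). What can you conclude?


Modus ponens: from (P → Q) and P, infer Q.
P = 'S(n)' is asserted, and P → Q holds, so Q follows.

Q(n).


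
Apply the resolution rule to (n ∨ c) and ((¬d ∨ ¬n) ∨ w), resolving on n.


The clauses contain complementary literals n and ¬n.
Resolution eliminates this pair and disjoins the remaining literals (merging duplicates).

((c ∨ w) ∨ ¬d)


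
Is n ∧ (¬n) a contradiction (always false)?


Truth table over {n}:
n | φ
-----
F | F
T | F
Every row is false.

Yes, it is a contradiction.


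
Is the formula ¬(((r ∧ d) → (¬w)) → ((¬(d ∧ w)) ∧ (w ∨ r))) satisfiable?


Search for a satisfying assignment over {d, r, w}.
Try d=F, r=F, w=F: the formula evaluates to T.
A satisfying assignment exists.

Satisfiable.


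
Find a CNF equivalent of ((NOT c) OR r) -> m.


Step 1: Rewrite as ¬((¬c) ∨ r) ∨ m = (¬(¬c) ∧ ¬r) ∨ m.
Step 2: Distribute ∨ over ∧.
Step 3: Eliminate any double negations (¬¬X = X).

(c OR m) AND ((NOT r) OR m)


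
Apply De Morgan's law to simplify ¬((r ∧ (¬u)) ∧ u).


De Morgan: the negation of a conjunction is the disjunction of the negations.
Distribute ¬ across ∧, flipping it to ∨, and negate each literal.

((¬r) ∨ u) ∨ (¬u)


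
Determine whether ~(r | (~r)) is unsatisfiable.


Truth table over {r}:
r | φ
-----
False | False
True | False
Every row is false.

Yes, it is a contradiction.


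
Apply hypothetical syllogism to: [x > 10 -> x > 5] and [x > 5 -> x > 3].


Hypothetical syllogism: from (P → Q) and (Q → R), infer (P → R).
Chain the two implications through the shared middle term 'x > 5'.

x > 10 -> x > 3


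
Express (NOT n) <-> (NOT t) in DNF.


Step 1: (¬n) ↔ (¬t) is true exactly when both agree: ((¬n) ∧ (¬t)) ∨ (¬(¬n) ∧ ¬(¬t)).
Step 2: Eliminate any double negations (¬¬X = X).

((NOT n) AND (NOT t)) OR (n AND t)


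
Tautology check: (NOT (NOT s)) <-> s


Build the truth table over {s}:
s | φ
-----
F | T
T | T
Every row evaluates to true.

Yes, it is a tautology.


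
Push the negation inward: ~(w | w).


De Morgan: the negation of a disjunction is the conjunction of the negations.
Distribute ~ across |, flipping it to &, and negate each literal.

(~w) & (~w)


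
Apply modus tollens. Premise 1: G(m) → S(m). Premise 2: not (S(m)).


Modus tollens: from (P → Q) and ¬Q, infer ¬P.
Q = 'S(m)' is denied; since P → Q, P must also fail.

Not (G(m)).


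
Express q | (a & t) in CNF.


Step 1: Distribute ∨ over ∧: q ∨ (a ∧ t) = (q ∨ a) ∧ (q ∨ t).

(q | a) & (q | t)


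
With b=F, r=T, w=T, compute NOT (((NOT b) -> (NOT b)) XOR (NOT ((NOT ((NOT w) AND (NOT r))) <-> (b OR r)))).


Substitute b=F, r=T, w=T:
… (earlier sub-steps elided)
(NOT b) -> (NOT b) = T -> T = T
NOT w = F
NOT r = F
(NOT w) AND (NOT r) = F AND F = F
NOT ((NOT w) AND (NOT r)) = T
b OR r = F OR T = T
(NOT ((NOT w) AND (NOT r))) <-> (b OR r) = T <-> T = T
NOT ((NOT ((NOT w) AND (NOT r))) <-> (b OR r)) = F
((NOT b) -> (NOT b)) XOR (NOT ((NOT ((NOT w) AND (NOT r))) <-> (b OR r))) = T XOR F = T
NOT (((NOT b) -> (NOT b)) XOR (NOT ((NOT ((NOT w) AND (NOT r))) <-> (b OR r)))) = F

F


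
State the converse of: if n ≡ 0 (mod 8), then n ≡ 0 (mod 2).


The converse of (P → Q) is (Q → P). It is not in general equivalent to the original.
Here P = 'n ≡ 0 (mod 8)' and Q = 'n ≡ 0 (mod 2)'.

If n ≡ 0 (mod 2), then n ≡ 0 (mod 8).


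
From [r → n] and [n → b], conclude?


Hypothetical syllogism: from (P → Q) and (Q → R), infer (P → R).
Chain the two implications through the shared middle term 'n'.

r → b


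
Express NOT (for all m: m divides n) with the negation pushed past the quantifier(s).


¬(for all x: φ) = there exists x: ¬φ, and ¬(there exists x: φ) = for all x: ¬φ.
Apply to the universal statement.

there exists m: NOT(m divides n)


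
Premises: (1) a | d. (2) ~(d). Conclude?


Disjunctive syllogism: from (P ∨ Q) and ¬P, infer Q.
One disjunct, 'd', is ruled out; the other must hold.

a


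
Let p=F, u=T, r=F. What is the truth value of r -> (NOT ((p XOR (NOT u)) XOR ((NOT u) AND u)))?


Substitute p=F, u=T, r=F:
NOT u = F
p XOR (NOT u) = F XOR F = F
NOT u = F
(NOT u) AND u = F AND T = F
(p XOR (NOT u)) XOR ((NOT u) AND u) = F XOR F = F
NOT ((p XOR (NOT u)) XOR ((NOT u) AND u)) = T
r -> (NOT ((p XOR (NOT u)) XOR ((NOT u) AND u))) = F -> T = T

T


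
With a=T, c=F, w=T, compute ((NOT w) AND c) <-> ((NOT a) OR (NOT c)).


Substitute a=T, c=F, w=T:
NOT w = F
(NOT w) AND c = F AND F = F
NOT a = F
NOT c = T
(NOT a) OR (NOT c) = F OR T = T
((NOT w) AND c) <-> ((NOT a) OR (NOT c)) = F <-> T = F

F


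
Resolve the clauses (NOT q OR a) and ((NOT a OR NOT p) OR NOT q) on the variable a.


The clauses contain complementary literals a and NOTa.
Resolution eliminates this pair and disjoins the remaining literals (merging duplicates).

(NOT q OR NOT p)


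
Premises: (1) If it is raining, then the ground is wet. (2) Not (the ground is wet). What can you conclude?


Modus tollens: from (P → Q) and ¬Q, infer ¬P.
Q = 'the ground is wet' is denied; since P → Q, P must also fail.

Not (it is raining).


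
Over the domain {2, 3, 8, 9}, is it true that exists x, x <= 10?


Evaluate the predicate on each element: 2:True, 3:True, 8:True, 9:True.
Witness x = 2 satisfies the predicate.

True


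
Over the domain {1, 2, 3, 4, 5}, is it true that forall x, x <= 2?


Evaluate the predicate on each element: 1:True, 2:True, 3:False, 4:False, 5:False.
Counterexample x = 3 fails the predicate.

False


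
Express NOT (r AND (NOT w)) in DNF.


Step 1: Apply De Morgan: ¬(r ∧ (¬w)) = ¬r ∨ ¬(¬w).
Step 2: Eliminate any double negations (¬¬X = X).

(NOT r) OR w


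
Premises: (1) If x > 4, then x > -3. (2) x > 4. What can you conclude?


Modus ponens: from (P → Q) and P, infer Q.
P = 'x > 4' is asserted, and P → Q holds, so Q follows.

x > -3.


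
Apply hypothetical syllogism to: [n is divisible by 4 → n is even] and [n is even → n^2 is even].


Hypothetical syllogism: from (P → Q) and (Q → R), infer (P → R).
Chain the two implications through the shared middle term 'n is even'.

n is divisible by 4 → n^2 is even


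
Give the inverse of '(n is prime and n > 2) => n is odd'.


The inverse of (P → Q) is (¬P → ¬Q). It is equivalent to the converse, not to the original.
Here P = '(n is prime and n > 2)' and Q = 'n is odd'.

If not ((n is prime and n > 2)), then not (n is odd).


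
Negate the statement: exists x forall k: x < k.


Negation flips each quantifier (∀↔∃) and negates the inner predicate.
¬(exists x forall k: φ) = forall x exists k: ¬φ.

forall x exists k: ~(x < k)


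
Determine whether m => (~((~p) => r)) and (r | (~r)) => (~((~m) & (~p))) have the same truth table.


Compare truth tables:
m | p | r | φ | ψ
-----------------
False | False | False | True | False
True | False | False | True | True
False | True | False | True | True
True | True | False | False | True
False | False | True | True | False
True | False | True | False | True
False | True | True | True | True
True | True | True | False | True
They differ at row 1 (m=False, p=False, r=False): φ=True but ψ=False.

No, they are not logically equivalent.


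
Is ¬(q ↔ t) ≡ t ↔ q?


Compare truth tables:
q | t | φ | ψ
-------------
F | F | F | T
T | F | T | F
F | T | T | F
T | T | F | T
They differ at row 1 (q=F, t=F): φ=F but ψ=T.

No, they are not logically equivalent.


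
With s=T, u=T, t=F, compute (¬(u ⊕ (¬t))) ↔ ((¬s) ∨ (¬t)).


Substitute s=T, u=T, t=F:
¬t = T
u ⊕ (¬t) = T ⊕ T = F
¬(u ⊕ (¬t)) = T
¬s = F
¬t = T
(¬s) ∨ (¬t) = F ∨ T = T
(¬(u ⊕ (¬t))) ↔ ((¬s) ∨ (¬t)) = T ↔ T = T

T


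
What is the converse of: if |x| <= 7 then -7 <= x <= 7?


The converse of (P → Q) is (Q → P). It is not in general equivalent to the original.
Here P = '|x| <= 7' and Q = '-7 <= x <= 7'.

If -7 <= x <= 7, then |x| <= 7.


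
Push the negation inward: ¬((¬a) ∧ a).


De Morgan: the negation of a conjunction is the disjunction of the negations.
Distribute ¬ across ∧, flipping it to ∨, and negate each literal.

a ∨ (¬a)


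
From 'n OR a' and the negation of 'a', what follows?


Disjunctive syllogism: from (P ∨ Q) and ¬P, infer Q.
One disjunct, 'a', is ruled out; the other must hold.

n


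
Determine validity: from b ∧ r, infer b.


This matches the form of conjunction elimination: the conclusion follows in every model of the premises.

Valid.


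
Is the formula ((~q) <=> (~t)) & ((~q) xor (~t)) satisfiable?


Check all 4 assignments over {q, t}:
q | t | φ
---------
False | False | False
True | False | False
False | True | False
True | True | False
No assignment makes the formula true.

Unsatisfiable.


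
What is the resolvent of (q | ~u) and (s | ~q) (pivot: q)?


The clauses contain complementary literals q and ~q.
Resolution eliminates this pair and disjoins the remaining literals (merging duplicates).

(~u | s)


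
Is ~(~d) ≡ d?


Compare truth tables:
d | φ | ψ
---------
False | False | False
True | True | True
The columns φ and ψ agree on every row.

Yes, they are logically equivalent.


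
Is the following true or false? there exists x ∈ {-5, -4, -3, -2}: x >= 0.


Evaluate the predicate on each element: -5:F, -4:F, -3:F, -2:F.
No element satisfies the predicate.

F


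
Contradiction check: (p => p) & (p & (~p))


Truth table over {p}:
p | φ
-----
False | False
True | False
Every row is false.

Yes, it is a contradiction.


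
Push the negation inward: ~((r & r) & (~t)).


De Morgan: the negation of a conjunction is the disjunction of the negations.
Distribute ~ across &, flipping it to |, and negate each literal.

((~r) | (~r)) | t


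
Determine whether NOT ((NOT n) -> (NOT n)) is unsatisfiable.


Truth table over {n}:
n | φ
-----
F | F
T | F
Every row is false.

Yes, it is a contradiction.


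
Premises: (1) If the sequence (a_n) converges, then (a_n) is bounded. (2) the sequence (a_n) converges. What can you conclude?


Modus ponens: from (P → Q) and P, infer Q.
P = 'the sequence (a_n) converges' is asserted, and P → Q holds, so Q follows.

(a_n) is bounded.


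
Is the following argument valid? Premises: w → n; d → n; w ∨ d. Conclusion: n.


This matches the form of proof by cases: the conclusion follows in every model of the premises.

Valid.


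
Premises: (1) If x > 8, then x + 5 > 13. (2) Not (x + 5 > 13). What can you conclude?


Modus tollens: from (P → Q) and ¬Q, infer ¬P.
Q = 'x + 5 > 13' is denied; since P → Q, P must also fail.

Not (x > 8).


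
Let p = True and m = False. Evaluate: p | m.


Disjunction is false only when both operands are false.
Substitute: p=True, m=False.
True | False evaluates to True.

True


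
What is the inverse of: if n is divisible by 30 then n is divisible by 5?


The inverse of (P → Q) is (¬P → ¬Q). It is equivalent to the converse, not to the original.
Here P = 'n is divisible by 30' and Q = 'n is divisible by 5'.

If not (n is divisible by 30), then not (n is divisible by 5).


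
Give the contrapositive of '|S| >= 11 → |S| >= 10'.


The contrapositive of (P → Q) is (¬Q → ¬P); it is logically equivalent to the original.
Here P = '|S| >= 11' and Q = '|S| >= 10'.

If not (|S| >= 10), then not (|S| >= 11).


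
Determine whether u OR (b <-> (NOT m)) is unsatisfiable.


Truth table over {b, m, u}:
b | m | u | φ
-------------
F | F | F | F
T | F | F | T
F | T | F | T
T | T | F | F
F | F | T | T
T | F | T | T
F | T | T | T
T | T | T | T
Satisfying assignment at row 2: b=T, m=F, u=F gives T.

No, it is not a contradiction.


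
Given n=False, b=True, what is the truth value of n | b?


Disjunction is false only when both operands are false.
Substitute: n=False, b=True.
False | True evaluates to True.

True


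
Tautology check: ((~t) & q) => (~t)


Build the truth table over {q, t}:
q | t | φ
---------
False | False | True
True | False | True
False | True | True
True | True | True
Every row evaluates to true.

Yes, it is a tautology.


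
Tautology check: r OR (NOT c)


Build the truth table over {c, r}:
c | r | φ
---------
F | F | T
T | F | F
F | T | T
T | T | T
Counterexample at row 2: with c=T, r=F, the formula is F.

No, it is not a tautology.


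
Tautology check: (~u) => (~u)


Build the truth table over {u}:
u | φ
-----
False | True
True | True
Every row evaluates to true.

Yes, it is a tautology.


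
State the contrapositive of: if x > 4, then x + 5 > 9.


The contrapositive of (P → Q) is (¬Q → ¬P); it is logically equivalent to the original.
Here P = 'x > 4' and Q = 'x + 5 > 9'.

If not (x + 5 > 9), then not (x > 4).


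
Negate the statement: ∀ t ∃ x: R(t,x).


Negation flips each quantifier (∀↔∃) and negates the inner predicate.
¬(∀ t ∃ x: φ) = ∃ t ∀ x: ¬φ.

∃ t ∀ x: ¬(R(t,x))


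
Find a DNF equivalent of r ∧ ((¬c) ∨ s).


Step 1: Distribute ∧ over ∨: r ∧ ((¬c) ∨ s) = (r ∧ (¬c)) ∨ (r ∧ s).

(r ∧ (¬c)) ∨ (r ∧ s)


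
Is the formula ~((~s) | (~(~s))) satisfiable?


Check all 2 assignments over {s}:
s | φ
-----
False | False
True | False
No assignment makes the formula true.

Unsatisfiable.


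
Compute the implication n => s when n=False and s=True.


Implication is false only when antecedent is true and consequent is false.
Substitute: n=False, s=True.
False => True evaluates to True.

True


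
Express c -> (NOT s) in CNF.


Step 1: Rewrite c → (¬s) as ¬c ∨ (¬s).

(NOT c) OR (NOT s)


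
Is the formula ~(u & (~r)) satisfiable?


Search for a satisfying assignment over {r, u}.
Try r=False, u=False: the formula evaluates to True.
A satisfying assignment exists.

Satisfiable.


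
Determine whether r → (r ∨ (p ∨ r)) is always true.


Build the truth table over {p, r}:
p | r | φ
---------
F | F | T
T | F | T
F | T | T
T | T | T
Every row evaluates to true.

Yes, it is a tautology.


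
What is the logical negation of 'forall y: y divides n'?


¬(forall x: φ) = exists x: ¬φ, and ¬(exists x: φ) = forall x: ¬φ.
Apply to the universal statement.

exists y: ~(y divides n)


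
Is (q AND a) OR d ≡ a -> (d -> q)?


Compare truth tables:
a | d | q | φ | ψ
-----------------
F | F | F | F | T
T | F | F | F | T
F | T | F | T | T
T | T | F | T | F
F | F | T | F | T
T | F | T | T | T
F | T | T | T | T
T | T | T | T | T
They differ at row 1 (a=F, d=F, q=F): φ=F but ψ=T.

No, they are not logically equivalent.


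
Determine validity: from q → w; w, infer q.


This is affirming the consequent (fallacy). There exist truth assignments where the premises are all true but the conclusion is false.

Invalid.


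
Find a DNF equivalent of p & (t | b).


Step 1: Distribute ∧ over ∨: p ∧ (t ∨ b) = (p ∧ t) ∨ (p ∧ b).

(p & t) | (p & b)


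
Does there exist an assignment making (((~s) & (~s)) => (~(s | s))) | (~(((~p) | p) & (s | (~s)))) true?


Search for a satisfying assignment over {p, s}.
Try p=False, s=False: the formula evaluates to True.
A satisfying assignment exists.

Satisfiable.


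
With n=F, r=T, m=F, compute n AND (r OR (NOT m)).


Substitute n=F, r=T, m=F:
NOT m = T
r OR (NOT m) = T OR T = T
n AND (r OR (NOT m)) = F AND T = F

F


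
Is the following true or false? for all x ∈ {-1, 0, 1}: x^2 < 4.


Evaluate the predicate on each element: -1:T, 0:T, 1:T.
Every element satisfies the predicate.

T


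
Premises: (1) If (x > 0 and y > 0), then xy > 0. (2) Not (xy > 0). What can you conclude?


Modus tollens: from (P → Q) and ¬Q, infer ¬P.
Q = 'xy > 0' is denied; since P → Q, P must also fail.

Not ((x > 0 and y > 0)).


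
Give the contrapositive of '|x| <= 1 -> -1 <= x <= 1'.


The contrapositive of (P → Q) is (¬Q → ¬P); it is logically equivalent to the original.
Here P = '|x| <= 1' and Q = '-1 <= x <= 1'.

If not (-1 <= x <= 1), then not (|x| <= 1).


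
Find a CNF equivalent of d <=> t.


Step 1: Rewrite d ↔ t as (d → t) ∧ (t → d).
Step 2: Rewrite each implication as a disjunction.

((~d) | t) & ((~t) | d)


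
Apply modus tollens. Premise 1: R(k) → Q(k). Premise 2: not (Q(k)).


Modus tollens: from (P → Q) and ¬Q, infer ¬P.
Q = 'Q(k)' is denied; since P → Q, P must also fail.

Not (R(k)).


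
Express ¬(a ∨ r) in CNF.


Step 1: Apply De Morgan: ¬(a ∨ r) = ¬a ∧ ¬r.

(¬a) ∧ (¬r)


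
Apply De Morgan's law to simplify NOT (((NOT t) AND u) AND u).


De Morgan: the negation of a conjunction is the disjunction of the negations.
Distribute NOT across AND, flipping it to OR, and negate each literal.

(t OR (NOT u)) OR (NOT u)


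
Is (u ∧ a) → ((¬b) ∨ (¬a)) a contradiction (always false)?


Truth table over {a, b, u}:
a | b | u | φ
-------------
F | F | F | T
T | F | F | T
F | T | F | T
T | T | F | T
F | F | T | T
T | F | T | T
F | T | T | T
T | T | T | F
Satisfying assignment at row 1: a=F, b=F, u=F gives T.

No, it is not a contradiction.


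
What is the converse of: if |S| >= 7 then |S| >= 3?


The converse of (P → Q) is (Q → P). It is not in general equivalent to the original.
Here P = '|S| >= 7' and Q = '|S| >= 3'.

If |S| >= 3, then |S| >= 7.


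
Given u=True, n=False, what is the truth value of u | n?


Disjunction is false only when both operands are false.
Substitute: u=True, n=False.
True | False evaluates to True.

True


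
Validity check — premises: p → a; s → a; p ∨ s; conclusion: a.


This matches the form of proof by cases: the conclusion follows in every model of the premises.

Valid.


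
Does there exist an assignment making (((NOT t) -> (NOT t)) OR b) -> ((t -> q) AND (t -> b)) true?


Search for a satisfying assignment over {b, q, t}.
Try b=F, q=F, t=F: the formula evaluates to T.
A satisfying assignment exists.

Satisfiable.


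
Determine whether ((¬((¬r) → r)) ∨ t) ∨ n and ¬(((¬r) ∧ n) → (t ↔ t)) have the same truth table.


Compare truth tables:
n | r | t | φ | ψ
-----------------
F | F | F | T | F
T | F | F | T | F
F | T | F | F | F
T | T | F | T | F
F | F | T | T | F
T | F | T | T | F
F | T | T | T | F
T | T | T | T | F
They differ at row 1 (n=F, r=F, t=F): φ=T but ψ=F.

No, they are not logically equivalent.


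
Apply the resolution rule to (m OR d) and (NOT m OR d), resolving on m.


The clauses contain complementary literals m and NOTm.
Resolution eliminates this pair and disjoins the remaining literals (merging duplicates).

d


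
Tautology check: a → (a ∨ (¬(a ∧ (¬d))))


Build the truth table over {a, d}:
a | d | φ
---------
F | F | T
T | F | T
F | T | T
T | T | T
Every row evaluates to true.

Yes, it is a tautology.


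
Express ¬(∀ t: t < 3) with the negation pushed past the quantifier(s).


¬(∀ x: φ) = ∃ x: ¬φ, and ¬(∃ x: φ) = ∀ x: ¬φ.
Apply to the universal statement.

∃ t: ¬(t < 3)


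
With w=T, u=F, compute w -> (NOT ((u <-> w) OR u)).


Substitute w=T, u=F:
u <-> w = F <-> T = F
(u <-> w) OR u = F OR F = F
NOT ((u <-> w) OR u) = T
w -> (NOT ((u <-> w) OR u)) = T -> T = T

T


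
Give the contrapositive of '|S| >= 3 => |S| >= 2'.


The contrapositive of (P → Q) is (¬Q → ¬P); it is logically equivalent to the original.
Here P = '|S| >= 3' and Q = '|S| >= 2'.

If not (|S| >= 2), then not (|S| >= 3).


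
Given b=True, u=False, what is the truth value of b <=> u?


Biconditional is true when both operands have the same truth value.
Substitute: b=True, u=False.
True <=> False evaluates to False.

False


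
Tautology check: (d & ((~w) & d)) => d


Build the truth table over {d, w}:
d | w | φ
---------
False | False | True
True | False | True
False | True | True
True | True | True
Every row evaluates to true.

Yes, it is a tautology.


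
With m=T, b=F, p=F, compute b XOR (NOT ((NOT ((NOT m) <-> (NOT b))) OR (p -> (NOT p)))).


Substitute m=T, b=F, p=F:
NOT m = F
NOT b = T
(NOT m) <-> (NOT b) = F <-> T = F
NOT ((NOT m) <-> (NOT b)) = T
NOT p = T
p -> (NOT p) = F -> T = T
(NOT ((NOT m) <-> (NOT b))) OR (p -> (NOT p)) = T OR T = T
NOT ((NOT ((NOT m) <-> (NOT b))) OR (p -> (NOT p))) = F
b XOR (NOT ((NOT ((NOT m) <-> (NOT b))) OR (p -> (NOT p)))) = F XOR F = F

F


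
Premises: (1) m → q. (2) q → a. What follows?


Hypothetical syllogism: from (P → Q) and (Q → R), infer (P → R).
Chain the two implications through the shared middle term 'q'.

m → a


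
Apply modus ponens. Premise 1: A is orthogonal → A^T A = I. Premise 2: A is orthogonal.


Modus ponens: from (P → Q) and P, infer Q.
P = 'A is orthogonal' is asserted, and P → Q holds, so Q follows.

A^T A = I.


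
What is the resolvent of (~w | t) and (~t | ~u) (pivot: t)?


The clauses contain complementary literals t and ~t.
Resolution eliminates this pair and disjoins the remaining literals (merging duplicates).

(~w | ~u)


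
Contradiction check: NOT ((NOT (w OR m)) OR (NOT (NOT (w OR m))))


Truth table over {m, w}:
m | w | φ
---------
F | F | F
T | F | F
F | T | F
T | T | F
Every row is false.

Yes, it is a contradiction.


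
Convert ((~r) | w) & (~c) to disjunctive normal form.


Step 1: Distribute ∧ over ∨: ((¬r) ∨ w) ∧ (¬c) = ((¬r) ∧ (¬c)) ∨ (w ∧ (¬c)).

((~r) & (~c)) | (w & (~c))


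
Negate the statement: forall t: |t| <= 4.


¬(forall x: φ) = exists x: ¬φ, and ¬(exists x: φ) = forall x: ¬φ.
Apply to the universal statement.

exists t: ~(|t| <= 4)


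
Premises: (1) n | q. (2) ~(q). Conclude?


Disjunctive syllogism: from (P ∨ Q) and ¬P, infer Q.
One disjunct, 'q', is ruled out; the other must hold.

n


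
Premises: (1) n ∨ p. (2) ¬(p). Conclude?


Disjunctive syllogism: from (P ∨ Q) and ¬P, infer Q.
One disjunct, 'p', is ruled out; the other must hold.

n


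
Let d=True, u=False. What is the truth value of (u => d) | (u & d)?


Substitute d=True, u=False:
u => d = False => True = True
u & d = False & True = False
(u => d) | (u & d) = True | False = True

True


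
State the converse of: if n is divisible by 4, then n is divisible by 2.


The converse of (P → Q) is (Q → P). It is not in general equivalent to the original.
Here P = 'n is divisible by 4' and Q = 'n is divisible by 2'.

If n is divisible by 2, then n is divisible by 4.


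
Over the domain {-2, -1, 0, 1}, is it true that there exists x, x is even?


Evaluate the predicate on each element: -2:T, -1:F, 0:T, 1:F.
Witness x = -2 satisfies the predicate.

T


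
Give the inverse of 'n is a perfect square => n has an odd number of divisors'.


The inverse of (P → Q) is (¬P → ¬Q). It is equivalent to the converse, not to the original.
Here P = 'n is a perfect square' and Q = 'n has an odd number of divisors'.

If not (n is a perfect square), then not (n has an odd number of divisors).


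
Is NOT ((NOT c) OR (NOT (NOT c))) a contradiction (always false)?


Truth table over {c}:
c | φ
-----
F | F
T | F
Every row is false.

Yes, it is a contradiction.


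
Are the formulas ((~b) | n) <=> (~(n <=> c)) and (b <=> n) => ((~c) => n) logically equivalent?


Compare truth tables:
b | c | n | φ | ψ
-----------------
False | False | False | False | False
True | False | False | True | True
False | True | False | True | True
True | True | False | False | True
False | False | True | True | True
True | False | True | True | True
False | True | True | False | True
True | True | True | False | True
They differ at row 4 (b=True, c=True, n=False): φ=False but ψ=True.

No, they are not logically equivalent.


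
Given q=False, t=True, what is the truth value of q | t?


Disjunction is false only when both operands are false.
Substitute: q=False, t=True.
False | True evaluates to True.

True


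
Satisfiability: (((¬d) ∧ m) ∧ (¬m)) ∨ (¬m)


Search for a satisfying assignment over {d, m}.
Try d=F, m=F: the formula evaluates to T.
A satisfying assignment exists.

Satisfiable.


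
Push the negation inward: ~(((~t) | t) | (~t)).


De Morgan: the negation of a disjunction is the conjunction of the negations.
Distribute ~ across |, flipping it to &, and negate each literal.

(t & (~t)) & t


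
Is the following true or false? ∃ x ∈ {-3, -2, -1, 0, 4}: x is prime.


Evaluate the predicate on each element: -3:F, -2:F, -1:F, 0:F, 4:F.
No element satisfies the predicate.

F


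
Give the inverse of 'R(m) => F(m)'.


The inverse of (P → Q) is (¬P → ¬Q). It is equivalent to the converse, not to the original.
Here P = 'R(m)' and Q = 'F(m)'.

If not (R(m)), then not (F(m)).


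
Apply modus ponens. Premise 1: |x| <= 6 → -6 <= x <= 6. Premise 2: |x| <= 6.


Modus ponens: from (P → Q) and P, infer Q.
P = '|x| <= 6' is asserted, and P → Q holds, so Q follows.

-6 <= x <= 6.


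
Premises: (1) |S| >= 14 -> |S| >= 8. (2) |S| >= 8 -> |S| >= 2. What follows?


Hypothetical syllogism: from (P → Q) and (Q → R), infer (P → R).
Chain the two implications through the shared middle term '|S| >= 8'.

|S| >= 14 -> |S| >= 2


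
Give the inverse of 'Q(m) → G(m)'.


The inverse of (P → Q) is (¬P → ¬Q). It is equivalent to the converse, not to the original.
Here P = 'Q(m)' and Q = 'G(m)'.

If not (Q(m)), then not (G(m)).


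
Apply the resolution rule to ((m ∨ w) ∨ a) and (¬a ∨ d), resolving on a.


The clauses contain complementary literals a and ¬a.
Resolution eliminates this pair and disjoins the remaining literals (merging duplicates).

((w ∨ m) ∨ d)


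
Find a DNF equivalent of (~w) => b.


Step 1: Rewrite (¬w) → b as ¬(¬w) ∨ b.
Step 2: Eliminate any double negations (¬¬X = X).

w | b


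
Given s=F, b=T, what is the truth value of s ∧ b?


Conjunction is true only when both operands are true.
Substitute: s=F, b=T.
F ∧ T evaluates to F.

F


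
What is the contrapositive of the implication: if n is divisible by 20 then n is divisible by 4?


The contrapositive of (P → Q) is (¬Q → ¬P); it is logically equivalent to the original.
Here P = 'n is divisible by 20' and Q = 'n is divisible by 4'.

If not (n is divisible by 4), then not (n is divisible by 20).


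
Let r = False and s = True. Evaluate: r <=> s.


Biconditional is true when both operands have the same truth value.
Substitute: r=False, s=True.
False <=> True evaluates to False.

False


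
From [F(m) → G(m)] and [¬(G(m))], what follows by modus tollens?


Modus tollens: from (P → Q) and ¬Q, infer ¬P.
Q = 'G(m)' is denied; since P → Q, P must also fail.

Not (F(m)).


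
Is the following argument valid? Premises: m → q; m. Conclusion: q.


This matches the form of modus ponens: the conclusion follows in every model of the premises.

Valid.


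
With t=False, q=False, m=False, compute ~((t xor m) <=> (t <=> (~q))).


Substitute t=False, q=False, m=False:
t xor m = False xor False = False
~q = True
t <=> (~q) = False <=> True = False
(t xor m) <=> (t <=> (~q)) = False <=> False = True
~((t xor m) <=> (t <=> (~q))) = False

False


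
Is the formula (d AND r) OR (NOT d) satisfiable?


Search for a satisfying assignment over {d, r}.
Try d=F, r=F: the formula evaluates to T.
A satisfying assignment exists.

Satisfiable.


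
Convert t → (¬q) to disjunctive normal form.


Step 1: Rewrite t → (¬q) as ¬t ∨ (¬q).

(¬t) ∨ (¬q)


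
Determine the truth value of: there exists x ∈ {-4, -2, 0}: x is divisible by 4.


Evaluate the predicate on each element: -4:T, -2:F, 0:T.
Witness x = -4 satisfies the predicate.

T


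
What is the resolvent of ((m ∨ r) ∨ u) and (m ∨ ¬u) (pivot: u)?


The clauses contain complementary literals u and ¬u.
Resolution eliminates this pair and disjoins the remaining literals (merging duplicates).

(m ∨ r)


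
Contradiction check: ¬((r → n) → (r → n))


Truth table over {n, r}:
n | r | φ
---------
F | F | F
T | F | F
F | T | F
T | T | F
Every row is false.

Yes, it is a contradiction.


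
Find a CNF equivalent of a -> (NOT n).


Step 1: Rewrite a → (¬n) as ¬a ∨ (¬n).

(NOT a) OR (NOT n)


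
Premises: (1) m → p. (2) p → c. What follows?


Hypothetical syllogism: from (P → Q) and (Q → R), infer (P → R).
Chain the two implications through the shared middle term 'p'.

m → c


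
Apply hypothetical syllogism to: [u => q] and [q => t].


Hypothetical syllogism: from (P → Q) and (Q → R), infer (P → R).
Chain the two implications through the shared middle term 'q'.

u => t


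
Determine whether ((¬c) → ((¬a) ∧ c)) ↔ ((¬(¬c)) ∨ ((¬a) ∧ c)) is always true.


Build the truth table over {a, c}:
a | c | φ
---------
F | F | T
T | F | T
F | T | T
T | T | T
Every row evaluates to true.

Yes, it is a tautology.


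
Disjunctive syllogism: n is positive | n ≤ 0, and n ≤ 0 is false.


Disjunctive syllogism: from (P ∨ Q) and ¬P, infer Q.
One disjunct, 'n ≤ 0', is ruled out; the other must hold.

n is positive


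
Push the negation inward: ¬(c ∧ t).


De Morgan: the negation of a conjunction is the disjunction of the negations.
Distribute ¬ across ∧, flipping it to ∨, and negate each literal.

(¬c) ∨ (¬t)


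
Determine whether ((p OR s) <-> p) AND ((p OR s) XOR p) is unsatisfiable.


Truth table over {p, s}:
p | s | φ
---------
F | F | F
T | F | F
F | T | F
T | T | F
Every row is false.

Yes, it is a contradiction.


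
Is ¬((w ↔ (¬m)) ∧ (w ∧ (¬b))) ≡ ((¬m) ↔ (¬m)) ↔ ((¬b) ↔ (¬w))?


Compare truth tables:
b | m | w | φ | ψ
-----------------
F | F | F | T | T
T | F | F | T | F
F | T | F | T | T
T | T | F | T | F
F | F | T | F | F
T | F | T | T | T
F | T | T | T | F
T | T | T | T | T
They differ at row 2 (b=T, m=F, w=F): φ=T but ψ=F.

No, they are not logically equivalent.


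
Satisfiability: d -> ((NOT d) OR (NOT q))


Search for a satisfying assignment over {d, q}.
Try d=F, q=F: the formula evaluates to T.
A satisfying assignment exists.

Satisfiable.


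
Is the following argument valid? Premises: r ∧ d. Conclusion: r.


This matches the form of conjunction elimination: the conclusion follows in every model of the premises.

Valid.


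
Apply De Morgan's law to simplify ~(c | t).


De Morgan: the negation of a disjunction is the conjunction of the negations.
Distribute ~ across |, flipping it to &, and negate each literal.

(~c) & (~t)


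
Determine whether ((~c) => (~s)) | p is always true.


Build the truth table over {c, p, s}:
c | p | s | φ
-------------
False | False | False | True
True | False | False | True
False | True | False | True
True | True | False | True
False | False | True | False
True | False | True | True
False | True | True | True
True | True | True | True
Counterexample at row 5: with c=False, p=False, s=True, the formula is False.

No, it is not a tautology.


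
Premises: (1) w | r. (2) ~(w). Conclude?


Disjunctive syllogism: from (P ∨ Q) and ¬P, infer Q.
One disjunct, 'w', is ruled out; the other must hold.

r


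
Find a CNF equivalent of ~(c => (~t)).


Step 1: Rewrite c → (¬t) as ¬c ∨ (¬t).
Step 2: Negate: ¬(¬c ∨ (¬t)) = c ∧ ¬(¬t) (De Morgan + double negation).
Step 3: Eliminate any double negations (¬¬X = X).

c & t


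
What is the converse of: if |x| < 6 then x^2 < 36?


The converse of (P → Q) is (Q → P). It is not in general equivalent to the original.
Here P = '|x| < 6' and Q = 'x^2 < 36'.

If x^2 < 36, then |x| < 6.


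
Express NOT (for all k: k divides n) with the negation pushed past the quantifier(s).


¬(for all x: φ) = there exists x: ¬φ, and ¬(there exists x: φ) = for all x: ¬φ.
Apply to the universal statement.

there exists k: NOT(k divides n)


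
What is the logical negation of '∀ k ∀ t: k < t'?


Negation flips each quantifier (∀↔∃) and negates the inner predicate.
¬(∀ k ∀ t: φ) = ∃ k ∃ t: ¬φ.

∃ k ∃ t: ¬(k < t)


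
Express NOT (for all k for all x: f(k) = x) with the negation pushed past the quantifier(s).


Negation flips each quantifier (∀↔∃) and negates the inner predicate.
¬(for all k for all x: φ) = there exists k there exists x: ¬φ.

there exists k there exists x: NOT(f(k) = x)


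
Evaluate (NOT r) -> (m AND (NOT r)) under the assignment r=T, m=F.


Substitute r=T, m=F:
NOT r = F
NOT r = F
m AND (NOT r) = F AND F = F
(NOT r) -> (m AND (NOT r)) = F -> F = T

T


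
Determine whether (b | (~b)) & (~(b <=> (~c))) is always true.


Build the truth table over {b, c}:
b | c | φ
---------
False | False | True
True | False | False
False | True | False
True | True | True
Counterexample at row 2: with b=True, c=False, the formula is False.

No, it is not a tautology.


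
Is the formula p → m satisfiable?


Search for a satisfying assignment over {m, p}.
Try m=F, p=F: the formula evaluates to T.
A satisfying assignment exists.

Satisfiable.


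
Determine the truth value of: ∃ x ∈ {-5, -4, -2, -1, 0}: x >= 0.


Evaluate the predicate on each element: -5:F, -4:F, -2:F, -1:F, 0:T.
Witness x = 0 satisfies the predicate.

T


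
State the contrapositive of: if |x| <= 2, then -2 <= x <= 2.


The contrapositive of (P → Q) is (¬Q → ¬P); it is logically equivalent to the original.
Here P = '|x| <= 2' and Q = '-2 <= x <= 2'.

If not (-2 <= x <= 2), then not (|x| <= 2).


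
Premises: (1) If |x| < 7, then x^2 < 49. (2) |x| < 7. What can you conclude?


Modus ponens: from (P → Q) and P, infer Q.
P = '|x| < 7' is asserted, and P → Q holds, so Q follows.

x^2 < 49.


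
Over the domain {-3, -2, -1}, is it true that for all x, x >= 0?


Evaluate the predicate on each element: -3:F, -2:F, -1:F.
Counterexample x = -3 fails the predicate.

F


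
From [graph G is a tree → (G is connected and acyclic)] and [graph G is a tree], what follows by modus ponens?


Modus ponens: from (P → Q) and P, infer Q.
P = 'graph G is a tree' is asserted, and P → Q holds, so Q follows.

(G is connected and acyclic).
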